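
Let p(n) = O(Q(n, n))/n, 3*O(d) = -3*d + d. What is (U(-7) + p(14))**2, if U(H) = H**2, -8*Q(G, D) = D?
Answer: 346921/144 ≈ 2409.2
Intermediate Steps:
Q(G, D) = -D/8
O(d) = -2*d/3 (O(d) = (-3*d + d)/3 = (-2*d)/3 = -2*d/3)
p(n) = 1/12 (p(n) = (-(-1)*n/12)/n = (n/12)/n = 1/12)
(U(-7) + p(14))**2 = ((-7)**2 + 1/12)**2 = (49 + 1/12)**2 = (589/12)**2 = 346921/144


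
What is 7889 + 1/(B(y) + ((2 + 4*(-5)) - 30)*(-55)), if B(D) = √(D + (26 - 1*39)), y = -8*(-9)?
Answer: 54982711589/6969541 - √59/6969541 ≈ 7889.0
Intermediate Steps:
y = 72
B(D) = √(-13 + D) (B(D) = √(D + (26 - 39)) = √(D - 13) = √(-13 + D))
7889 + 1/(B(y) + ((2 + 4*(-5)) - 30)*(-55)) = 7889 + 1/(√(-13 + 72) + ((2 + 4*(-5)) - 30)*(-55)) = 7889 + 1/(√59 + ((2 - 20) - 30)*(-55)) = 7889 + 1/(√59 + (-18 - 30)*(-55)) = 7889 + 1/(√59 - 48*(-55)) = 7889 + 1/(√59 + 2640) = 7889 + 1/(2640 + √59)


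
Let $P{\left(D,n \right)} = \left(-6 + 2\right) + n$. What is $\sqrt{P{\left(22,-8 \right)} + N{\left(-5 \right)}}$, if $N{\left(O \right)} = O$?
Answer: $i \sqrt{17} \approx 4.1231 i$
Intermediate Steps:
$P{\left(D,n \right)} = -4 + n$
$\sqrt{P{\left(22,-8 \right)} + N{\left(-5 \right)}} = \sqrt{\left(-4 - 8\right) - 5} = \sqrt{-12 - 5} = \sqrt{-17} = i \sqrt{17}$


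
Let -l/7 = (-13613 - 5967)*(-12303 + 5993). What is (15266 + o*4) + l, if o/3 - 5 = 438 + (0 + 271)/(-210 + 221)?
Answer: -9513104946/11 ≈ -8.6483e+8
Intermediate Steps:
o = 15432/11 (o = 15 + 3*(438 + (0 + 271)/(-210 + 221)) = 15 + 3*(438 + 271/11) = 15 + 3*(5089/11) = 15 + 15267/11 = 15432/11 ≈ 1402.9)
l = -864848600 (l = -7*(-13613 - 5967)*(-12303 + 5993) = -(-137060)*(-6310) = -7*123549800 = -864848600)
(15266 + o*4) + l = (15266 + (15432/11)*4) - 864848600 = (15266 + 61728/11) - 864848600 = 229654/11 - 864848600 = -9513104946/11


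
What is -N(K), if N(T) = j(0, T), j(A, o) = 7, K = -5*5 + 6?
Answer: -7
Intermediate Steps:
K = -19 (K = -25 + 6 = -19)
N(T) = 7
-N(K) = -1*7 = -7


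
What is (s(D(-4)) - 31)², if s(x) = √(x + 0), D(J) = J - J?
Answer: 961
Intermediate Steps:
D(J) = 0
s(x) = √x
(s(D(-4)) - 31)² = (√0 - 31)² = (0 - 31)² = (-31)² = 961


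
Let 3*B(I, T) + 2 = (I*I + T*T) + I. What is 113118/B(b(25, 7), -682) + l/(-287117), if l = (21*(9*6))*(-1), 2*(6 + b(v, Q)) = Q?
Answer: 391847020074/534182039851 ≈ 0.73355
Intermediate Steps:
b(v, Q) = -6 + Q/2
B(I, T) = -2/3 + I/3 + I**2/3 + T**2/3 (B(I, T) = -2/3 + ((I*I + T*T) + I)/3 = -2/3 + ((I**2 + T**2) + I)/3 = -2/3 + (I + I**2 + T**2)/3 = -2/3 + (I/3 + I**2/3 + T**2/3) = -2/3 + I/3 + I**2/3 + T**2/3)
l = -1134 (l = (21*54)*(-1) = 1134*(-1) = -1134)
113118/B(b(25, 7), -682) + l/(-287117) = 113118/(-2/3 + (-6 + (1/2)*7)/3 + (-6 + (1/2)*7)**2/3 + (1/3)*(-682)**2) - 1134/(-287117) = 113118/(-2/3 + (-6 + 7/2)/3 + (-6 + 7/2)**2/3 + (1/3)*465124) - 1134*(-1/287117) = 113118/(-2/3 + (1/3)*(-5/2) + (-5/2)**2/3 + 465124/3) + 1134/287117 = 113118/(-2/3 - 5/6 + (1/3)*(25/4) + 465124/3) + 1134/287117 = 113118/(-2/3 - 5/6 + 25/12 + 465124/3) + 1134/287117 = 113118/(1860503/12) + 1134/287117 = 113118*(12/1860503) + 1134/287117 = 1357416/1860503 + 1134/287117 = 391847020074/534182039851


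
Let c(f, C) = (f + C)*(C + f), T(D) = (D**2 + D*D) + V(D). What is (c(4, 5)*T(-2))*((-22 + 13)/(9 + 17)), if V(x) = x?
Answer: -2187/13 ≈ -168.23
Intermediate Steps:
T(D) = D + 2*D**2 (T(D) = (D**2 + D*D) + D = (D**2 + D**2) + D = 2*D**2 + D = D + 2*D**2)
c(f, C) = (C + f)**2 (c(f, C) = (C + f)*(C + f) = (C + f)**2)
(c(4, 5)*T(-2))*((-22 + 13)/(9 + 17)) = ((5 + 4)**2*(-2*(1 + 2*(-2))))*((-22 + 13)/(9 + 17)) = (9**2*(-2*(1 - 4)))*(-9/26) = (81*(-2*(-3)))*(-9*1/26) = (81*6)*(-9/26) = 486*(-9/26) = -2187/13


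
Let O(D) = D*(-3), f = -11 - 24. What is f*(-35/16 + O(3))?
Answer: 6265/16 ≈ 391.56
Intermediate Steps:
f = -35
O(D) = -3*D
f*(-35/16 + O(3)) = -35*(-35/16 - 3*3) = -35*(-35*1/16 - 9) = -35*(-35/16 - 9) = -35*(-179/16) = 6265/16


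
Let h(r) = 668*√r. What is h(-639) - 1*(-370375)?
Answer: 370375 + 2004*I*√71 ≈ 3.7038e+5 + 16886.0*I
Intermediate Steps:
h(-639) - 1*(-370375) = 668*√(-639) - 1*(-370375) = 668*(3*I*√71) + 370375 = 2004*I*√71 + 370375 = 370375 + 2004*I*√71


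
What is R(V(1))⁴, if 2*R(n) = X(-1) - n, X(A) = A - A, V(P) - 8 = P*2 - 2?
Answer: 256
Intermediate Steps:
V(P) = 6 + 2*P (V(P) = 8 + (P*2 - 2) = 8 + (2*P - 2) = 8 + (-2 + 2*P) = 6 + 2*P)
X(A) = 0
R(n) = -n/2 (R(n) = (0 - n)/2 = (-n)/2 = -n/2)
R(V(1))⁴ = (-(6 + 2*1)/2)⁴ = (-(6 + 2)/2)⁴ = (-½*8)⁴ = (-4)⁴ = 256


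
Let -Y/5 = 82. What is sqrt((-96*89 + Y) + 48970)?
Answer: 4*sqrt(2501) ≈ 200.04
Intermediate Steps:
Y = -410 (Y = -5*82 = -410)
sqrt((-96*89 + Y) + 48970) = sqrt((-96*89 - 410) + 48970) = sqrt((-8544 - 410) + 48970) = sqrt(-8954 + 48970) = sqrt(40016) = 4*sqrt(2501)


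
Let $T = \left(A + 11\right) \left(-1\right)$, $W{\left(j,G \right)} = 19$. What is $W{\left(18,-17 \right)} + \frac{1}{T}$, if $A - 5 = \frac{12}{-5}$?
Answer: $\frac{1287}{68} \approx 18.926$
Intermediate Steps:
$A = \frac{13}{5}$ ($A = 5 + \frac{12}{-5} = 5 + 12 \left(- \frac{1}{5}\right) = 5 - \frac{12}{5} = \frac{13}{5} \approx 2.6$)
$T = - \frac{68}{5}$ ($T = \left(\frac{13}{5} + 11\right) \left(-1\right) = \frac{68}{5} \left(-1\right) = - \frac{68}{5} \approx -13.6$)
$W{\left(18,-17 \right)} + \frac{1}{T} = 19 + \frac{1}{- \frac{68}{5}} = 19 - \frac{5}{68} = \frac{1287}{68}$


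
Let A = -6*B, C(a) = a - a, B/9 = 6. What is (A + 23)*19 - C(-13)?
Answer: -5719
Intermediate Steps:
B = 54 (B = 9*6 = 54)
C(a) = 0
A = -324 (A = -6*54 = -324)
(A + 23)*19 - C(-13) = (-324 + 23)*19 - 1*0 = -301*19 + 0 = -5719 + 0 = -5719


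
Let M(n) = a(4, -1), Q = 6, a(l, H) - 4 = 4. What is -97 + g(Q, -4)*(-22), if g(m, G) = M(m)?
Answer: -273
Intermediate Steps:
a(l, H) = 8 (a(l, H) = 4 + 4 = 8)
M(n) = 8
g(m, G) = 8
-97 + g(Q, -4)*(-22) = -97 + 8*(-22) = -97 - 176 = -273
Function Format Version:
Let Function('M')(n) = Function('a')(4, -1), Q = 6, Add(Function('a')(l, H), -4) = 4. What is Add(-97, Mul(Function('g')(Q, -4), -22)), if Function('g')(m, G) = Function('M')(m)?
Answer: -273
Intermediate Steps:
Function('a')(l, H) = 8 (Function('a')(l, H) = Add(4, 4) = 8)
Function('M')(n) = 8
Function('g')(m, G) = 8
Add(-97, Mul(Function('g')(Q, -4), -22)) = Add(-97, Mul(8, -22)) = Add(-97, -176) = -273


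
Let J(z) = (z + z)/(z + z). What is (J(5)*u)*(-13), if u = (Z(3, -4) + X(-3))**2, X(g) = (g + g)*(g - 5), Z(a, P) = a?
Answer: -33813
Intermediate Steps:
X(g) = 2*g*(-5 + g) (X(g) = (2*g)*(-5 + g) = 2*g*(-5 + g))
J(z) = 1 (J(z) = (2*z)/((2*z)) = (2*z)*(1/(2*z)) = 1)
u = 2601 (u = (3 + 2*(-3)*(-5 - 3))**2 = (3 + 2*(-3)*(-8))**2 = (3 + 48)**2 = 51**2 = 2601)
(J(5)*u)*(-13) = (1*2601)*(-13) = 2601*(-13) = -33813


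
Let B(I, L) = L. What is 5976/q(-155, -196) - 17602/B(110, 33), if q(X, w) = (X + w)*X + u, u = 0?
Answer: -11820242/22165 ≈ -533.28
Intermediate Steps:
q(X, w) = X*(X + w) (q(X, w) = (X + w)*X + 0 = X*(X + w) + 0 = X*(X + w))
5976/q(-155, -196) - 17602/B(110, 33) = 5976/((-155*(-155 - 196))) - 17602/33 = 5976/((-155*(-351))) - 17602*1/33 = 5976/54405 - 17602/33 = 5976*(1/54405) - 17602/33 = 664/6045 - 17602/33 = -11820242/22165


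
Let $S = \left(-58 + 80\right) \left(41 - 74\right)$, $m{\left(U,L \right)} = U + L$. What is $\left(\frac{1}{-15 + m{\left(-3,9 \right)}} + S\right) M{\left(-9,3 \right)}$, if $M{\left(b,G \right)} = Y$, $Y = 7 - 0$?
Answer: $- \frac{45745}{9} \approx -5082.8$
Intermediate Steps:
$m{\left(U,L \right)} = L + U$
$Y = 7$ ($Y = 7 + 0 = 7$)
$M{\left(b,G \right)} = 7$
$S = -726$ ($S = 22 \left(-33\right) = -726$)
$\left(\frac{1}{-15 + m{\left(-3,9 \right)}} + S\right) M{\left(-9,3 \right)} = \left(\frac{1}{-15 + \left(9 - 3\right)} - 726\right) 7 = \left(\frac{1}{-15 + 6} - 726\right) 7 = \left(\frac{1}{-9} - 726\right) 7 = \left(- \frac{1}{9} - 726\right) 7 = \left(- \frac{6535}{9}\right) 7 = - \frac{45745}{9}$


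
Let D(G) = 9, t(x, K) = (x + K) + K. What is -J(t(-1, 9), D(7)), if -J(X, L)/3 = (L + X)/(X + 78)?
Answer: 78/95 ≈ 0.82105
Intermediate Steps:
t(x, K) = x + 2*K (t(x, K) = (K + x) + K = x + 2*K)
J(X, L) = -3*(L + X)/(78 + X) (J(X, L) = -3*(L + X)/(X + 78) = -3*(L + X)/(78 + X))
-J(t(-1, 9), D(7)) = -3*(-1*9 - (-1 + 2*9))/(78 + (-1 + 2*9)) = -3*(-9 - (-1 + 18))/(78 + (-1 + 18)) = -3*(-9 - 1*17)/(78 + 17) = -3*(-9 - 17)/95 = -3*(-26)/95 = -1*(-78/95) = 78/95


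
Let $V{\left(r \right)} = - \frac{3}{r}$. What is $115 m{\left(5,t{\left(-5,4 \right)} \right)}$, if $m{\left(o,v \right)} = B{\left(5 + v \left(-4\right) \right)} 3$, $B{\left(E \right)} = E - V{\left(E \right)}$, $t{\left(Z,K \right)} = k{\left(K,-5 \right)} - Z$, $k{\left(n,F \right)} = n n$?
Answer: $- \frac{2154180}{79} \approx -27268.0$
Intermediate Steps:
$k{\left(n,F \right)} = n^{2}$
$t{\left(Z,K \right)} = K^{2} - Z$
$B{\left(E \right)} = E + \frac{3}{E}$ ($B{\left(E \right)} = E - - \frac{3}{E} = E + \frac{3}{E}$)
$m{\left(o,v \right)} = 15 - 12 v + \frac{9}{5 - 4 v}$ ($m{\left(o,v \right)} = \left(\left(5 + v \left(-4\right)\right) + \frac{3}{5 + v \left(-4\right)}\right) 3 = \left(\left(5 - 4 v\right) + \frac{3}{5 - 4 v}\right) 3 = \left(5 - 4 v + \frac{3}{5 - 4 v}\right) 3 = 15 - 12 v + \frac{9}{5 - 4 v}$)
$115 m{\left(5,t{\left(-5,4 \right)} \right)} = 115 \frac{12 \left(-7 - 4 \left(4^{2} - -5\right)^{2} + 10 \left(4^{2} - -5\right)\right)}{-5 + 4 \left(4^{2} - -5\right)} = 115 \frac{12 \left(-7 - 4 \left(16 + 5\right)^{2} + 10 \left(16 + 5\right)\right)}{-5 + 4 \left(16 + 5\right)} = 115 \frac{12 \left(-7 - 4 \cdot 21^{2} + 10 \cdot 21\right)}{-5 + 4 \cdot 21} = 115 \frac{12 \left(-7 - 1764 + 210\right)}{-5 + 84} = 115 \frac{12 \left(-7 - 1764 + 210\right)}{79} = 115 \cdot 12 \cdot \frac{1}{79} \left(-1561\right) = 115 \left(- \frac{18732}{79}\right) = - \frac{2154180}{79}$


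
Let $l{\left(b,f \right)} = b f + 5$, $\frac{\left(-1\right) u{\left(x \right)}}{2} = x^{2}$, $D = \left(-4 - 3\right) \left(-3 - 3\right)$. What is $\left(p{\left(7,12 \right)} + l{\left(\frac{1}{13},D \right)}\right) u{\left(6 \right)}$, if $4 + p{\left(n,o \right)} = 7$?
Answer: $- \frac{10512}{13} \approx -808.62$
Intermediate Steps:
$D = 42$ ($D = \left(-7\right) \left(-6\right) = 42$)
$p{\left(n,o \right)} = 3$ ($p{\left(n,o \right)} = -4 + 7 = 3$)
$u{\left(x \right)} = - 2 x^{2}$
$l{\left(b,f \right)} = 5 + b f$
$\left(p{\left(7,12 \right)} + l{\left(\frac{1}{13},D \right)}\right) u{\left(6 \right)} = \left(3 + \left(5 + \frac{1}{13} \cdot 42\right)\right) \left(- 2 \cdot 6^{2}\right) = \left(3 + \left(5 + \frac{1}{13} \cdot 42\right)\right) \left(\left(-2\right) 36\right) = \left(3 + \left(5 + \frac{42}{13}\right)\right) \left(-72\right) = \left(3 + \frac{107}{13}\right) \left(-72\right) = \frac{146}{13} \left(-72\right) = - \frac{10512}{13}$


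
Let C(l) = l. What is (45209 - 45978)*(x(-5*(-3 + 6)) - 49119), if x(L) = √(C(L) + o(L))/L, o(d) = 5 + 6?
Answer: 37772511 + 1538*I/15 ≈ 3.7772e+7 + 102.53*I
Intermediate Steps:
o(d) = 11
x(L) = √(11 + L)/L (x(L) = √(L + 11)/L = √(11 + L)/L)
(45209 - 45978)*(x(-5*(-3 + 6)) - 49119) = (45209 - 45978)*(√(11 - 5*(-3 + 6))/((-5*(-3 + 6))) - 49119) = -769*(√(11 - 5*3)/((-5*3)) - 49119) = -769*(√(11 - 15)/(-15) - 49119) = -769*(-2*I/15 - 49119) = -769*(-49119 - 2*I/15) = 37772511 + 1538*I/15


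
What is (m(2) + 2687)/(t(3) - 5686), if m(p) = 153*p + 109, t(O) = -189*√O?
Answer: -1603452/2929403 + 53298*√3/2929403 ≈ -0.51585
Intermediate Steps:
m(p) = 109 + 153*p
(m(2) + 2687)/(t(3) - 5686) = ((109 + 153*2) + 2687)/(-189*√3 - 5686) = ((109 + 306) + 2687)/(-5686 - 189*√3) = (415 + 2687)/(-5686 - 189*√3) = 3102/(-5686 - 189*√3)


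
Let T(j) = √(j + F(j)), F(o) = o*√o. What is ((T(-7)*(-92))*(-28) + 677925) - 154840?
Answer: 523085 + 2576*√(-7 - 7*I*√7) ≈ 5.296e+5 - 9429.5*I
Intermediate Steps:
F(o) = o^(3/2)
T(j) = √(j + j^(3/2))
((T(-7)*(-92))*(-28) + 677925) - 154840 = ((√(-7 + (-7)^(3/2))*(-92))*(-28) + 677925) - 154840 = ((√(-7 - 7*I*√7)*(-92))*(-28) + 677925) - 154840 = (-92*√(-7 - 7*I*√7)*(-28) + 677925) - 154840 = (2576*√(-7 - 7*I*√7) + 677925) - 154840 = (677925 + 2576*√(-7 - 7*I*√7)) - 154840 = 523085 + 2576*√(-7 - 7*I*√7)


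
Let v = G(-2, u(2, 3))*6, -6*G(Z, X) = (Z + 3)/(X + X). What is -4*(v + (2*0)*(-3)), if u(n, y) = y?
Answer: ⅔ ≈ 0.66667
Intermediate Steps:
G(Z, X) = -(3 + Z)/(12*X) (G(Z, X) = -(Z + 3)/(6*(X + X)) = -(3 + Z)/(6*(2*X)) = -(3 + Z)*1/(2*X)/6 = -(3 + Z)/(12*X))
v = -⅙ (v = ((1/12)*(-3 - 1*(-2))/3)*6 = ((1/12)*(⅓)*(-3 + 2))*6 = ((1/12)*(⅓)*(-1))*6 = -1/36*6 = -⅙ ≈ -0.16667)
-4*(v + (2*0)*(-3)) = -4*(-⅙ + (2*0)*(-3)) = -4*(-⅙ + 0*(-3)) = -4*(-⅙ + 0) = -4*(-⅙) = ⅔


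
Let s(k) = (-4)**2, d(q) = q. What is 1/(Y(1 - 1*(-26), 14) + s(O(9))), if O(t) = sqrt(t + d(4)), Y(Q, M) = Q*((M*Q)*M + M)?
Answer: 1/143278 ≈ 6.9794e-6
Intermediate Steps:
Y(Q, M) = Q*(M + Q*M**2) (Y(Q, M) = Q*(Q*M**2 + M) = Q*(M + Q*M**2))
O(t) = sqrt(4 + t) (O(t) = sqrt(t + 4) = sqrt(4 + t))
s(k) = 16
1/(Y(1 - 1*(-26), 14) + s(O(9))) = 1/(14*(1 - 1*(-26))*(1 + 14*(1 - 1*(-26))) + 16) = 1/(14*(1 + 26)*(1 + 14*(1 + 26)) + 16) = 1/(14*27*(1 + 14*27) + 16) = 1/(14*27*(1 + 378) + 16) = 1/(14*27*379 + 16) = 1/(143262 + 16) = 1/143278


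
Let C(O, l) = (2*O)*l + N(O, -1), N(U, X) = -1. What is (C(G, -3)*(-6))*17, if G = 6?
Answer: 3774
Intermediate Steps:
C(O, l) = -1 + 2*O*l (C(O, l) = (2*O)*l - 1 = 2*O*l - 1 = -1 + 2*O*l)
(C(G, -3)*(-6))*17 = ((-1 + 2*6*(-3))*(-6))*17 = ((-1 - 36)*(-6))*17 = -37*(-6)*17 = 222*17 = 3774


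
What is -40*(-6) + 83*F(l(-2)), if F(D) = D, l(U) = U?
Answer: 74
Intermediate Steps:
-40*(-6) + 83*F(l(-2)) = -40*(-6) + 83*(-2) = 240 - 166 = 74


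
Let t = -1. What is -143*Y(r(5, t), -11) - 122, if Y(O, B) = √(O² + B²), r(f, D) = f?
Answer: -122 - 143*√146 ≈ -1849.9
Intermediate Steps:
Y(O, B) = √(B² + O²)
-143*Y(r(5, t), -11) - 122 = -143*√((-11)² + 5²) - 122 = -143*√(121 + 25) - 122 = -143*√146 - 122 = -122 - 143*√146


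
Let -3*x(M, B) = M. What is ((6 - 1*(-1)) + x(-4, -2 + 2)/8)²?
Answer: 1849/36 ≈ 51.361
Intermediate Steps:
x(M, B) = -M/3
((6 - 1*(-1)) + x(-4, -2 + 2)/8)² = ((6 - 1*(-1)) - ⅓*(-4)/8)² = ((6 + 1) + (4/3)*(⅛))² = (7 + ⅙)² = (43/6)² = 1849/36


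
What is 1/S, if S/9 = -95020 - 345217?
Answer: -1/3962133 ≈ -2.5239e-7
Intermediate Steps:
S = -3962133 (S = 9*(-95020 - 345217) = 9*(-440237) = -3962133)
1/S = 1/(-3962133) = -1/3962133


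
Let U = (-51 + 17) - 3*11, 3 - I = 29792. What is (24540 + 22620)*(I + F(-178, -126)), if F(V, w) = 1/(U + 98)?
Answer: -43550279280/31 ≈ -1.4048e+9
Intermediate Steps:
I = -29789 (I = 3 - 1*29792 = 3 - 29792 = -29789)
U = -67 (U = -34 - 33 = -67)
F(V, w) = 1/31 (F(V, w) = 1/(-67 + 98) = 1/31)
(24540 + 22620)*(I + F(-178, -126)) = (24540 + 22620)*(-29789 + 1/31) = 47160*(-923458/31) = -43550279280/31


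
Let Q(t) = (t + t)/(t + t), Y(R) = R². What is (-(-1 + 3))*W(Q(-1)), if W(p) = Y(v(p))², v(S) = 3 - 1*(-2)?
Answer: -1250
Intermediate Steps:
v(S) = 5 (v(S) = 3 + 2 = 5)
Q(t) = 1 (Q(t) = (2*t)/((2*t)) = (2*t)*(1/(2*t)) = 1)
W(p) = 625 (W(p) = (5²)² = 25² = 625)
(-(-1 + 3))*W(Q(-1)) = -(-1 + 3)*625 = -1*2*625 = -2*625 = -1250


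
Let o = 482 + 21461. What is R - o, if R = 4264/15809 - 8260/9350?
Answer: -324357660739/14781415 ≈ -21944.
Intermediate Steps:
o = 21943
R = -9071394/14781415 (R = 4264*(1/15809) - 8260*1/9350 = 4264/15809 - 826/935 = -9071394/14781415 ≈ -0.61370)
R - o = -9071394/14781415 - 1*21943 = -9071394/14781415 - 21943 = -324357660739/14781415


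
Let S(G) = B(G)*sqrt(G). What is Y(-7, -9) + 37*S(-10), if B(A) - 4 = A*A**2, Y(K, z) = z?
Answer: -9 - 36852*I*sqrt(10) ≈ -9.0 - 1.1654e+5*I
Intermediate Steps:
B(A) = 4 + A**3 (B(A) = 4 + A*A**2 = 4 + A**3)
S(G) = sqrt(G)*(4 + G**3) (S(G) = (4 + G**3)*sqrt(G) = sqrt(G)*(4 + G**3))
Y(-7, -9) + 37*S(-10) = -9 + 37*(sqrt(-10)*(4 + (-10)**3)) = -9 + 37*((I*sqrt(10))*(4 - 1000)) = -9 + 37*((I*sqrt(10))*(-996)) = -9 + 37*(-996*I*sqrt(10)) = -9 - 36852*I*sqrt(10)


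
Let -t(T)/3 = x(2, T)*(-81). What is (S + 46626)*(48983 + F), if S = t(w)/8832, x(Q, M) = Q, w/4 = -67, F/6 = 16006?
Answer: 9953169222507/1472 ≈ 6.7617e+9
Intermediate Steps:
F = 96036 (F = 6*16006 = 96036)
w = -268 (w = 4*(-67) = -268)
t(T) = 486 (t(T) = -6*(-81) = -3*(-162) = 486)
S = 81/1472 (S = 486/8832 = 486*(1/8832) = 81/1472 ≈ 0.055027)
(S + 46626)*(48983 + F) = (81/1472 + 46626)*(48983 + 96036) = (68633553/1472)*145019 = 9953169222507/1472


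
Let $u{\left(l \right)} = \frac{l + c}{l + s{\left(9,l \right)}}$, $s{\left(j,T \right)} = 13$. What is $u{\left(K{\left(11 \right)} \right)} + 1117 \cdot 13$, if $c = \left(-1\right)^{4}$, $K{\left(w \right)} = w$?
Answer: $\frac{29043}{2} \approx 14522.0$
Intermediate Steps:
$c = 1$
$u{\left(l \right)} = \frac{1 + l}{13 + l}$ ($u{\left(l \right)} = \frac{l + 1}{l + 13} = \frac{1 + l}{13 + l}$)
$u{\left(K{\left(11 \right)} \right)} + 1117 \cdot 13 = \frac{1 + 11}{13 + 11} + 1117 \cdot 13 = \frac{1}{24} \cdot 12 + 14521 = \frac{1}{2} + 14521 = \frac{29043}{2}$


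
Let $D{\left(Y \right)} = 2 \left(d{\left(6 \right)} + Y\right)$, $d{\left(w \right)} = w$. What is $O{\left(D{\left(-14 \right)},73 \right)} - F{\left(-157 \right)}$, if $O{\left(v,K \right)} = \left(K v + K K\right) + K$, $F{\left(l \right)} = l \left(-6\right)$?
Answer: $3292$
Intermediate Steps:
$D{\left(Y \right)} = 12 + 2 Y$ ($D{\left(Y \right)} = 2 \left(6 + Y\right) = 12 + 2 Y$)
$F{\left(l \right)} = - 6 l$
$O{\left(v,K \right)} = K + K^{2} + K v$ ($O{\left(v,K \right)} = \left(K v + K^{2}\right) + K = \left(K^{2} + K v\right) + K = K + K^{2} + K v$)
$O{\left(D{\left(-14 \right)},73 \right)} - F{\left(-157 \right)} = 73 \left(1 + 73 + \left(12 + 2 \left(-14\right)\right)\right) - \left(-6\right) \left(-157\right) = 73 \left(1 + 73 + \left(12 - 28\right)\right) - 942 = 73 \left(1 + 73 - 16\right) - 942 = 73 \cdot 58 - 942 = 4234 - 942 = 3292$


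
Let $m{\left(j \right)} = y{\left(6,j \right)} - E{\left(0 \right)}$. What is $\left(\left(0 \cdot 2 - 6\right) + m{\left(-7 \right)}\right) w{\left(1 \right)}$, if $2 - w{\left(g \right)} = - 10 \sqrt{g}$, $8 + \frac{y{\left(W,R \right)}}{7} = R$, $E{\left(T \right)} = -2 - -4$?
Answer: $-1356$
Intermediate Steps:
$E{\left(T \right)} = 2$ ($E{\left(T \right)} = -2 + 4 = 2$)
$y{\left(W,R \right)} = -56 + 7 R$
$w{\left(g \right)} = 2 + 10 \sqrt{g}$ ($w{\left(g \right)} = 2 - - 10 \sqrt{g} = 2 + 10 \sqrt{g}$)
$m{\left(j \right)} = -58 + 7 j$ ($m{\left(j \right)} = \left(-56 + 7 j\right) - 2 = -58 + 7 j$)
$\left(\left(0 \cdot 2 - 6\right) + m{\left(-7 \right)}\right) w{\left(1 \right)} = \left(\left(0 \cdot 2 - 6\right) + \left(-58 + 7 \left(-7\right)\right)\right) \left(2 + 10 \sqrt{1}\right) = \left(\left(0 - 6\right) - 107\right) \left(2 + 10 \cdot 1\right) = \left(-6 - 107\right) \left(2 + 10\right) = \left(-113\right) 12 = -1356$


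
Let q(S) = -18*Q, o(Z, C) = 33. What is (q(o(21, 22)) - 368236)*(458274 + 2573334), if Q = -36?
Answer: -1114382721504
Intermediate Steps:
q(S) = 648 (q(S) = -18*(-36) = 648)
(q(o(21, 22)) - 368236)*(458274 + 2573334) = (648 - 368236)*(458274 + 2573334) = -367588*3031608 = -1114382721504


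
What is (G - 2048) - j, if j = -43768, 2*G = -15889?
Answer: 67551/2 ≈ 33776.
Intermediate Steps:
G = -15889/2 (G = (½)*(-15889) = -15889/2 ≈ -7944.5)
(G - 2048) - j = (-15889/2 - 2048) - 1*(-43768) = -19985/2 + 43768 = 67551/2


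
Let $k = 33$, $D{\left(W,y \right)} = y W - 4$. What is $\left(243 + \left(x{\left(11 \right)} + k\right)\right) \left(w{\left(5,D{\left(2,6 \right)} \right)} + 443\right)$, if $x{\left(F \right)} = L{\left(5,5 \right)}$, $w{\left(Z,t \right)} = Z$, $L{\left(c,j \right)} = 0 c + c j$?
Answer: $134848$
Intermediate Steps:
$D{\left(W,y \right)} = -4 + W y$ ($D{\left(W,y \right)} = W y - 4 = -4 + W y$)
$L{\left(c,j \right)} = c j$ ($L{\left(c,j \right)} = 0 + c j = c j$)
$x{\left(F \right)} = 25$ ($x{\left(F \right)} = 5 \cdot 5 = 25$)
$\left(243 + \left(x{\left(11 \right)} + k\right)\right) \left(w{\left(5,D{\left(2,6 \right)} \right)} + 443\right) = \left(243 + \left(25 + 33\right)\right) \left(5 + 443\right) = \left(243 + 58\right) 448 = 301 \cdot 448 = 134848$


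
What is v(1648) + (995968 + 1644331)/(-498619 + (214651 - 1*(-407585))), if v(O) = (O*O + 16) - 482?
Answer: 335676939545/123617 ≈ 2.7155e+6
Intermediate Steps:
v(O) = -466 + O**2 (v(O) = (O**2 + 16) - 482 = (16 + O**2) - 482 = -466 + O**2)
v(1648) + (995968 + 1644331)/(-498619 + (214651 - 1*(-407585))) = (-466 + 1648**2) + (995968 + 1644331)/(-498619 + (214651 - 1*(-407585))) = (-466 + 2715904) + 2640299/(-498619 + (214651 + 407585)) = 2715438 + 2640299/(-498619 + 622236) = 2715438 + 2640299/123617 = 335676939545/123617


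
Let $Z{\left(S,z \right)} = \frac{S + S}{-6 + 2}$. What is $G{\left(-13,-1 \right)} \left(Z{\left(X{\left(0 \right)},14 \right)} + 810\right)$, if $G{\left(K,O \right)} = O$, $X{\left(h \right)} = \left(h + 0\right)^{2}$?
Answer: $-810$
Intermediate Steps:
$X{\left(h \right)} = h^{2}$
$Z{\left(S,z \right)} = - \frac{S}{2}$ ($Z{\left(S,z \right)} = \frac{2 S}{-4} = 2 S \left(- \frac{1}{4}\right) = - \frac{S}{2}$)
$G{\left(-13,-1 \right)} \left(Z{\left(X{\left(0 \right)},14 \right)} + 810\right) = - (- \frac{0^{2}}{2} + 810) = - (\left(- \frac{1}{2}\right) 0 + 810) = - (0 + 810) = \left(-1\right) 810 = -810$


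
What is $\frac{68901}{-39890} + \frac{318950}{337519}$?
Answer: $- \frac{10532481119}{13463632910} \approx -0.78229$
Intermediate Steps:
$\frac{68901}{-39890} + \frac{318950}{337519} = 68901 \left(- \frac{1}{39890}\right) + 318950 \cdot \frac{1}{337519} = - \frac{68901}{39890} + \frac{318950}{337519} = - \frac{10532481119}{13463632910}$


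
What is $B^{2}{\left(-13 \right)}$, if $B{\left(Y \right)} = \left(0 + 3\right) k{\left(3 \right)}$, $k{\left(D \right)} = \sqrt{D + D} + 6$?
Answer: $378 + 108 \sqrt{6} \approx 642.54$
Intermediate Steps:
$k{\left(D \right)} = 6 + \sqrt{2} \sqrt{D}$ ($k{\left(D \right)} = \sqrt{2 D} + 6 = \sqrt{2} \sqrt{D} + 6 = 6 + \sqrt{2} \sqrt{D}$)
$B{\left(Y \right)} = 18 + 3 \sqrt{6}$ ($B{\left(Y \right)} = \left(0 + 3\right) \left(6 + \sqrt{2} \sqrt{3}\right) = 3 \left(6 + \sqrt{6}\right) = 18 + 3 \sqrt{6}$)
$B^{2}{\left(-13 \right)} = \left(18 + 3 \sqrt{6}\right)^{2}$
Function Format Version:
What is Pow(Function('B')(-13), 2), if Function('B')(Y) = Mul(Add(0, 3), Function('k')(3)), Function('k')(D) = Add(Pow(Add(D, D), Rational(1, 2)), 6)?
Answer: Add(378, Mul(108, Pow(6, Rational(1, 2)))) ≈ 642.54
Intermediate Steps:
Function('k')(D) = Add(6, Mul(Pow(2, Rational(1, 2)), Pow(D, Rational(1, 2)))) (Function('k')(D) = Add(Pow(Mul(2, D), Rational(1, 2)), 6) = Add(Mul(Pow(2, Rational(1, 2)), Pow(D, Rational(1, 2))), 6) = Add(6, Mul(Pow(2, Rational(1, 2)), Pow(D, Rational(1, 2)))))
Function('B')(Y) = Add(18, Mul(3, Pow(6, Rational(1, 2)))) (Function('B')(Y) = Mul(Add(0, 3), Add(6, Mul(Pow(2, Rational(1, 2)), Pow(3, Rational(1, 2))))) = Mul(3, Add(6, Pow(6, Rational(1, 2)))) = Add(18, Mul(3, Pow(6, Rational(1, 2)))))
Pow(Function('B')(-13), 2) = Pow(Add(18, Mul(3, Pow(6, Rational(1, 2)))), 2)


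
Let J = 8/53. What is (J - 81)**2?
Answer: 18361225/2809 ≈ 6536.6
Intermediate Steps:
J = 8/53 (J = 8*(1/53) = 8/53 ≈ 0.15094)
(J - 81)**2 = (8/53 - 81)**2 = (-4285/53)**2 = 18361225/2809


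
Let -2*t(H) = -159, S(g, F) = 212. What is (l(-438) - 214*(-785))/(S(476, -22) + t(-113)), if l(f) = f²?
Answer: 719668/583 ≈ 1234.4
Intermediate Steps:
t(H) = 159/2 (t(H) = -½*(-159) = 159/2)
(l(-438) - 214*(-785))/(S(476, -22) + t(-113)) = ((-438)² - 214*(-785))/(212 + 159/2) = (191844 + 167990)/(583/2) = 359834*(2/583) = 719668/583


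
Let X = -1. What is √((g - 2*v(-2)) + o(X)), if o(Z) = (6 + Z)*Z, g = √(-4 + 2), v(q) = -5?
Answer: √(5 + I*√2) ≈ 2.2579 + 0.31317*I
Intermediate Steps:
g = I*√2 (g = √(-2) = I*√2 ≈ 1.4142*I)
o(Z) = Z*(6 + Z)
√((g - 2*v(-2)) + o(X)) = √((I*√2 - 2*(-5)) - (6 - 1)) = √((I*√2 + 10) - 1*5) = √((10 + I*√2) - 5) = √(5 + I*√2)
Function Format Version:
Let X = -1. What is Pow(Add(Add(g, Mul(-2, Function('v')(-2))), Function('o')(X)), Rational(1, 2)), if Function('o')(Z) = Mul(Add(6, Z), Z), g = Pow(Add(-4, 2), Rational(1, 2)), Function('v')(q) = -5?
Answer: Pow(Add(5, Mul(I, Pow(2, Rational(1, 2)))), Rational(1, 2)) ≈ Add(2.2579, Mul(0.31317, I))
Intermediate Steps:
g = Mul(I, Pow(2, Rational(1, 2))) (g = Pow(-2, Rational(1, 2)) = Mul(I, Pow(2, Rational(1, 2))) ≈ Mul(1.4142, I))
Function('o')(Z) = Mul(Z, Add(6, Z))
Pow(Add(Add(g, Mul(-2, Function('v')(-2))), Function('o')(X)), Rational(1, 2)) = Pow(Add(Add(Mul(I, Pow(2, Rational(1, 2))), Mul(-2, -5)), Mul(-1, Add(6, -1))), Rational(1, 2)) = Pow(Add(Add(Mul(I, Pow(2, Rational(1, 2))), 10), Mul(-1, 5)), Rational(1, 2)) = Pow(Add(Add(10, Mul(I, Pow(2, Rational(1, 2)))), -5), Rational(1, 2)) = Pow(Add(5, Mul(I, Pow(2, Rational(1, 2)))), Rational(1, 2))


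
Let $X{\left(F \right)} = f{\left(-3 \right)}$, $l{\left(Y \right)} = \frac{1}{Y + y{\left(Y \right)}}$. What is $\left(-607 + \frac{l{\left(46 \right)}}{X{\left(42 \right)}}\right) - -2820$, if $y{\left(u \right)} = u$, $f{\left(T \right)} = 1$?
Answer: $\frac{203597}{92} \approx 2213.0$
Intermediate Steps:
$l{\left(Y \right)} = \frac{1}{2 Y}$ ($l{\left(Y \right)} = \frac{1}{Y + Y} = \frac{1}{2 Y}$)
$X{\left(F \right)} = 1$
$\left(-607 + \frac{l{\left(46 \right)}}{X{\left(42 \right)}}\right) - -2820 = \left(-607 + \frac{\frac{1}{2} \cdot \frac{1}{46}}{1}\right) - -2820 = \left(-607 + \frac{1}{2} \cdot \frac{1}{46} \cdot 1\right) + 2820 = \left(-607 + \frac{1}{92} \cdot 1\right) + 2820 = \left(-607 + \frac{1}{92}\right) + 2820 = - \frac{55843}{92} + 2820 = \frac{203597}{92}$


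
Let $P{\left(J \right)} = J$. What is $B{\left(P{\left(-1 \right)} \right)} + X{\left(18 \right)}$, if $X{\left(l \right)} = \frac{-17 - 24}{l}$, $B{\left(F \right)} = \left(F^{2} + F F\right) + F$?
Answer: $- \frac{23}{18} \approx -1.2778$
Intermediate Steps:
$B{\left(F \right)} = F + 2 F^{2}$ ($B{\left(F \right)} = \left(F^{2} + F^{2}\right) + F = 2 F^{2} + F = F + 2 F^{2}$)
$X{\left(l \right)} = - \frac{41}{l}$
$B{\left(P{\left(-1 \right)} \right)} + X{\left(18 \right)} = - (1 + 2 \left(-1\right)) - \frac{41}{18} = - (1 - 2) - \frac{41}{18} = \left(-1\right) \left(-1\right) - \frac{41}{18} = 1 - \frac{41}{18} = - \frac{23}{18}$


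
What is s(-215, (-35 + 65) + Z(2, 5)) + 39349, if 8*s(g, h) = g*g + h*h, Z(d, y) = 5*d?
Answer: 362617/8 ≈ 45327.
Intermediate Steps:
s(g, h) = g**2/8 + h**2/8 (s(g, h) = (g*g + h*h)/8 = (g**2 + h**2)/8 = g**2/8 + h**2/8)
s(-215, (-35 + 65) + Z(2, 5)) + 39349 = ((1/8)*(-215)**2 + ((-35 + 65) + 5*2)**2/8) + 39349 = ((1/8)*46225 + (30 + 10)**2/8) + 39349 = (46225/8 + (1/8)*40**2) + 39349 = (46225/8 + (1/8)*1600) + 39349 = (46225/8 + 200) + 39349 = 47825/8 + 39349 = 362617/8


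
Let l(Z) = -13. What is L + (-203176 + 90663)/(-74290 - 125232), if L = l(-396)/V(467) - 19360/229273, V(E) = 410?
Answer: 190864277848/426260297215 ≈ 0.44776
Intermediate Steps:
L = -992559/8545630 (L = -13/410 - 19360/229273 = -13*1/410 - 19360*1/229273 = -13/410 - 1760/20843 = -992559/8545630 ≈ -0.11615)
L + (-203176 + 90663)/(-74290 - 125232) = -992559/8545630 + (-203176 + 90663)/(-74290 - 125232) = -992559/8545630 - 112513/(-199522) = -992559/8545630 - 112513*(-1/199522) = -992559/8545630 + 112513/199522 = 190864277848/426260297215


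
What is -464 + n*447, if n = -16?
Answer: -7616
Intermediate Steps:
-464 + n*447 = -464 - 16*447 = -464 - 7152 = -7616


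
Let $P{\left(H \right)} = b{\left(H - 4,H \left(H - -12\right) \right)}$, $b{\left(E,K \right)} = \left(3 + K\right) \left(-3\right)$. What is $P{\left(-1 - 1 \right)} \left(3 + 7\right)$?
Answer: $510$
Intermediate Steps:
$b{\left(E,K \right)} = -9 - 3 K$
$P{\left(H \right)} = -9 - 3 H \left(12 + H\right)$ ($P{\left(H \right)} = -9 - 3 H \left(H - -12\right) = -9 - 3 H \left(H + 12\right) = -9 - 3 H \left(12 + H\right)$)
$P{\left(-1 - 1 \right)} \left(3 + 7\right) = \left(-9 - 3 \left(-1 - 1\right) \left(12 - 2\right)\right) \left(3 + 7\right) = \left(-9 - 3 \left(-1 - 1\right) \left(12 - 2\right)\right) 10 = \left(-9 - - 6 \left(12 - 2\right)\right) 10 = \left(-9 - \left(-6\right) 10\right) 10 = \left(-9 + 60\right) 10 = 51 \cdot 10 = 510$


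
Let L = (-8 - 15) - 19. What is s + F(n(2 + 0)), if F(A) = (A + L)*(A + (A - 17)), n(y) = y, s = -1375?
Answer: -855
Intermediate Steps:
L = -42 (L = -23 - 19 = -42)
F(A) = (-42 + A)*(-17 + 2*A) (F(A) = (A - 42)*(A + (A - 17)) = (-42 + A)*(A + (-17 + A)) = (-42 + A)*(-17 + 2*A))
s + F(n(2 + 0)) = -1375 + (714 - 101*(2 + 0) + 2*(2 + 0)**2) = -1375 + (714 - 101*2 + 2*2**2) = -1375 + (714 - 202 + 2*4) = -1375 + (714 - 202 + 8) = -1375 + 520 = -855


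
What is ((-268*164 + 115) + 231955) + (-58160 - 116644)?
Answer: 13314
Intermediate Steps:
((-268*164 + 115) + 231955) + (-58160 - 116644) = ((-43952 + 115) + 231955) - 174804 = (-43837 + 231955) - 174804 = 188118 - 174804 = 13314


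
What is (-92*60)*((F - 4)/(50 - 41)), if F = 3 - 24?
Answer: 46000/3 ≈ 15333.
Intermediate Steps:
F = -21
(-92*60)*((F - 4)/(50 - 41)) = (-92*60)*((-21 - 4)/(50 - 41)) = -(-138000)/9 = -5520*(-25/9) = 46000/3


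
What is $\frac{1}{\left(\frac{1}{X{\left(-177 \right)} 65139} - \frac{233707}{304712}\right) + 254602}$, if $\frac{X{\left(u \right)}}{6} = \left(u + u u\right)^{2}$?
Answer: $\frac{14446537742286549504}{3678106322103995689490953} \approx 3.9277 \cdot 10^{-6}$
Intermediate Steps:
$X{\left(u \right)} = 6 \left(u + u^{2}\right)^{2}$ ($X{\left(u \right)} = 6 \left(u + u u\right)^{2} = 6 \left(u + u^{2}\right)^{2}$)
$\frac{1}{\left(\frac{1}{X{\left(-177 \right)} 65139} - \frac{233707}{304712}\right) + 254602} = \frac{1}{\left(\frac{1}{6 \left(-177\right)^{2} \left(1 - 177\right)^{2} \cdot 65139} - \frac{233707}{304712}\right) + 254602} = \frac{1}{\left(\frac{1}{6 \cdot 31329 \left(-176\right)^{2}} \cdot \frac{1}{65139} - \frac{233707}{304712}\right) + 254602} = \frac{1}{\left(\frac{1}{6 \cdot 31329 \cdot 30976} \cdot \frac{1}{65139} - \frac{233707}{304712}\right) + 254602} = \frac{1}{\left(\frac{1}{5822682624} \cdot \frac{1}{65139} - \frac{233707}{304712}\right) + 254602} = \frac{1}{\left(\frac{1}{379283723444736} - \frac{233707}{304712}\right) + 254602} = \frac{1}{- \frac{11080157644387326455}{14446537742286549504} + 254602} = \frac{1}{\frac{3678106322103995689490953}{14446537742286549504}} = \frac{14446537742286549504}{3678106322103995689490953}$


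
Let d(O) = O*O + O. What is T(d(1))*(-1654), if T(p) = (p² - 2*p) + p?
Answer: -3308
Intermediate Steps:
d(O) = O + O² (d(O) = O² + O = O + O²)
T(p) = p² - p
T(d(1))*(-1654) = ((1*(1 + 1))*(-1 + 1*(1 + 1)))*(-1654) = ((1*2)*(-1 + 1*2))*(-1654) = (2*(-1 + 2))*(-1654) = (2*1)*(-1654) = 2*(-1654) = -3308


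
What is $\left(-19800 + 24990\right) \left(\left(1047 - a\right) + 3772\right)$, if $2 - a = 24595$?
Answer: $152648280$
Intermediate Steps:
$a = -24593$ ($a = 2 - 24595 = -24593$)
$\left(-19800 + 24990\right) \left(\left(1047 - a\right) + 3772\right) = \left(-19800 + 24990\right) \left(\left(1047 - -24593\right) + 3772\right) = 5190 \left(\left(1047 + 24593\right) + 3772\right) = 5190 \left(25640 + 3772\right) = 5190 \cdot 29412 = 152648280$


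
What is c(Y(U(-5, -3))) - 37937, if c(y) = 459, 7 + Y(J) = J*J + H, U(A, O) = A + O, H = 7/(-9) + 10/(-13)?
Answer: -37478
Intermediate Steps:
H = -181/117 (H = 7*(-1/9) + 10*(-1/13) = -7/9 - 10/13 = -181/117 ≈ -1.5470)
Y(J) = -1000/117 + J**2 (Y(J) = -7 + (J*J - 181/117) = -7 + (J**2 - 181/117) = -7 + (-181/117 + J**2) = -1000/117 + J**2)
c(Y(U(-5, -3))) - 37937 = 459 - 37937 = -37478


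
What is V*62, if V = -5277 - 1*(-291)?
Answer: -309132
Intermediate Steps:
V = -4986 (V = -5277 + 291 = -4986)
V*62 = -4986*62 = -309132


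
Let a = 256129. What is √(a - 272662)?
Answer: 3*I*√1837 ≈ 128.58*I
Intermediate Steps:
√(a - 272662) = √(256129 - 272662) = √(-16533) = 3*I*√1837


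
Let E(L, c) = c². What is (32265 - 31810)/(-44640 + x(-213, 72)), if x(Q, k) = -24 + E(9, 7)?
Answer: -91/8923 ≈ -0.010198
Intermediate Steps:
x(Q, k) = 25 (x(Q, k) = -24 + 7² = -24 + 49 = 25)
(32265 - 31810)/(-44640 + x(-213, 72)) = (32265 - 31810)/(-44640 + 25) = 455/(-44615) = 455*(-1/44615) = -91/8923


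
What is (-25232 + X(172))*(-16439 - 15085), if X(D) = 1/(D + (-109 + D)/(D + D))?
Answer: 47113130201952/59231 ≈ 7.9541e+8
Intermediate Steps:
X(D) = 1/(D + (-109 + D)/(2*D)) (X(D) = 1/(D + (-109 + D)/((2*D))) = 1/(D + (-109 + D)*(1/(2*D))) = 1/(D + (-109 + D)/(2*D)))
(-25232 + X(172))*(-16439 - 15085) = (-25232 + 2*172/(-109 + 172 + 2*172²))*(-16439 - 15085) = (-25232 + 2*172/(-109 + 172 + 2*29584))*(-31524) = (-25232 + 2*172/(-109 + 172 + 59168))*(-31524) = (-25232 + 2*172/59231)*(-31524) = (-25232 + 2*172*(1/59231))*(-31524) = (-25232 + 344/59231)*(-31524) = -1494516248/59231*(-31524) = 47113130201952/59231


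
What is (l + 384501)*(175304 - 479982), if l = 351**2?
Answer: -154685629956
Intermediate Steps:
l = 123201
(l + 384501)*(175304 - 479982) = (123201 + 384501)*(175304 - 479982) = 507702*(-304678) = -154685629956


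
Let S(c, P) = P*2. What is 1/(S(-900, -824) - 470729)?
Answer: -1/472377 ≈ -2.1170e-6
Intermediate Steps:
S(c, P) = 2*P
1/(S(-900, -824) - 470729) = 1/(2*(-824) - 470729) = 1/(-1648 - 470729) = 1/(-472377) = -1/472377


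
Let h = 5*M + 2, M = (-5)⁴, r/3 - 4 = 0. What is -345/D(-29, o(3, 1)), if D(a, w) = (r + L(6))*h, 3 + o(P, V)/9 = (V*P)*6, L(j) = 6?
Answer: -115/18762 ≈ -0.0061294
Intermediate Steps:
r = 12 (r = 12 + 3*0 = 12 + 0 = 12)
M = 625
h = 3127 (h = 5*625 + 2 = 3125 + 2 = 3127)
o(P, V) = -27 + 54*P*V (o(P, V) = -27 + 9*((V*P)*6) = -27 + 9*((P*V)*6) = -27 + 9*(6*P*V) = -27 + 54*P*V)
D(a, w) = 56286 (D(a, w) = (12 + 6)*3127 = 18*3127 = 56286)
-345/D(-29, o(3, 1)) = -345/56286 = -345*1/56286 = -115/18762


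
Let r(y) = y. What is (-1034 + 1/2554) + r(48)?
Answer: -2518243/2554 ≈ -986.00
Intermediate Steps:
(-1034 + 1/2554) + r(48) = (-1034 + 1/2554) + 48 = -2640835/2554 + 48 = -2518243/2554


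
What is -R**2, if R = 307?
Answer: -94249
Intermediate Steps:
-R**2 = -1*307**2 = -1*94249 = -94249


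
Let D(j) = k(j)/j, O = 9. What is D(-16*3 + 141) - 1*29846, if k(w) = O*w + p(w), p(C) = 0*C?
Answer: -29837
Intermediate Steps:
p(C) = 0
k(w) = 9*w (k(w) = 9*w + 0 = 9*w)
D(j) = 9 (D(j) = (9*j)/j = 9)
D(-16*3 + 141) - 1*29846 = 9 - 1*29846 = 9 - 29846 = -29837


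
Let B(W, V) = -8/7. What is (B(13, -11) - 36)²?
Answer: 67600/49 ≈ 1379.6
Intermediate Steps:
B(W, V) = -8/7 (B(W, V) = -8*⅐ = -8/7)
(B(13, -11) - 36)² = (-8/7 - 36)² = (-260/7)² = 67600/49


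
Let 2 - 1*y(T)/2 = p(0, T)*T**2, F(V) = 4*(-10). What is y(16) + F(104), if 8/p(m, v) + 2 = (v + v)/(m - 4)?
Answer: 1868/5 ≈ 373.60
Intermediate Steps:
p(m, v) = 8/(-2 + 2*v/(-4 + m)) (p(m, v) = 8/(-2 + (v + v)/(m - 4)) = 8/(-2 + (2*v)/(-4 + m)) = 8/(-2 + 2*v/(-4 + m)))
F(V) = -40
y(T) = 4 + 32*T**2/(4 + T) (y(T) = 4 - 2*4*(-4 + 0)/(4 + T - 1*0)*T**2 = 4 - 2*4*(-4)/(4 + T + 0)*T**2 = 4 - 2*4*(-4)/(4 + T)*T**2 = 4 - 2*(-16/(4 + T))*T**2 = 4 - (-32)*T**2/(4 + T) = 4 + 32*T**2/(4 + T))
y(16) + F(104) = 4*(4 + 16 + 8*16**2)/(4 + 16) - 40 = 4*(4 + 16 + 8*256)/20 - 40 = 4*(1/20)*(4 + 16 + 2048) - 40 = 4*(1/20)*2068 - 40 = 2068/5 - 40 = 1868/5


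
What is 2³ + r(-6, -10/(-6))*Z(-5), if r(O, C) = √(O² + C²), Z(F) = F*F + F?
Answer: 8 + 20*√349/3 ≈ 132.54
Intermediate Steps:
Z(F) = F + F² (Z(F) = F² + F = F + F²)
r(O, C) = √(C² + O²)
2³ + r(-6, -10/(-6))*Z(-5) = 2³ + √((-10/(-6))² + (-6)²)*(-5*(1 - 5)) = 8 + √((-10*(-⅙))² + 36)*(-5*(-4)) = 8 + √((5/3)² + 36)*20 = 8 + √(25/9 + 36)*20 = 8 + √(349/9)*20 = 8 + (√349/3)*20 = 8 + 20*√349/3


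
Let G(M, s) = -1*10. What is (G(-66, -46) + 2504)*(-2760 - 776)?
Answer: -8818784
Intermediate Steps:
G(M, s) = -10
(G(-66, -46) + 2504)*(-2760 - 776) = (-10 + 2504)*(-2760 - 776) = 2494*(-3536) = -8818784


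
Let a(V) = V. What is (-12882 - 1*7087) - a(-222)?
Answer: -19747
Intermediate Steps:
(-12882 - 1*7087) - a(-222) = (-12882 - 1*7087) - 1*(-222) = (-12882 - 7087) + 222 = -19969 + 222 = -19747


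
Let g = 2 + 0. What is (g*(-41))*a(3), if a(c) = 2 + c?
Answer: -410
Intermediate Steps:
g = 2
(g*(-41))*a(3) = (2*(-41))*(2 + 3) = -82*5 = -410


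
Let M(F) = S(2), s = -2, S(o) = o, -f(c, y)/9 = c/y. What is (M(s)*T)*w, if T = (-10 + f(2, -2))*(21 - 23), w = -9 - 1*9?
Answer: -72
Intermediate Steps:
f(c, y) = -9*c/y
w = -18 (w = -9 - 9 = -18)
T = 2 (T = (-10 - 9*2/(-2))*(21 - 23) = (-10 - 9*2*(-½))*(-2) = (-10 + 9)*(-2) = -1*(-2) = 2)
M(F) = 2
(M(s)*T)*w = (2*2)*(-18) = 4*(-18) = -72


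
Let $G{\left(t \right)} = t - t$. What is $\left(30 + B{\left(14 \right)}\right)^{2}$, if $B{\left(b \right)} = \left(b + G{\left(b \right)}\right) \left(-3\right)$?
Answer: $144$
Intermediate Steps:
$G{\left(t \right)} = 0$
$B{\left(b \right)} = - 3 b$ ($B{\left(b \right)} = \left(b + 0\right) \left(-3\right) = b \left(-3\right) = - 3 b$)
$\left(30 + B{\left(14 \right)}\right)^{2} = \left(30 - 42\right)^{2} = \left(-12\right)^{2} = 144$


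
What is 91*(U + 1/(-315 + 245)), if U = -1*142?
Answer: -129233/10 ≈ -12923.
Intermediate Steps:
U = -142
91*(U + 1/(-315 + 245)) = 91*(-142 + 1/(-315 + 245)) = 91*(-142 + 1/(-70)) = 91*(-142 - 1/70) = 91*(-9941/70) = -129233/10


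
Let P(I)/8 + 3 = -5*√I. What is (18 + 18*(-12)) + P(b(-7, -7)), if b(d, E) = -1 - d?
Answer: -222 - 40*√6 ≈ -319.98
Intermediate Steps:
P(I) = -24 - 40*√I (P(I) = -24 + 8*(-5*√I) = -24 - 40*√I)
(18 + 18*(-12)) + P(b(-7, -7)) = (18 + 18*(-12)) + (-24 - 40*√(-1 - 1*(-7))) = (18 - 216) + (-24 - 40*√(-1 + 7)) = -198 + (-24 - 40*√6) = -222 - 40*√6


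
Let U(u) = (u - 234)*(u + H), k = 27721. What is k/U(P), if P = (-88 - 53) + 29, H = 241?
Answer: -27721/44634 ≈ -0.62107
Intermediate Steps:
P = -112 (P = -141 + 29 = -112)
U(u) = (-234 + u)*(241 + u) (U(u) = (u - 234)*(u + 241) = (-234 + u)*(241 + u))
k/U(P) = 27721/(-56394 + (-112)² + 7*(-112)) = 27721/(-56394 + 12544 - 784) = 27721/(-44634) = 27721*(-1/44634) = -27721/44634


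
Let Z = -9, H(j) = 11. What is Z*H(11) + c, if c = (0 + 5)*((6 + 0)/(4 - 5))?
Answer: -129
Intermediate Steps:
c = -30 (c = 5*(6/(-1)) = 5*(6*(-1)) = 5*(-6) = -30)
Z*H(11) + c = -9*11 - 30 = -99 - 30 = -129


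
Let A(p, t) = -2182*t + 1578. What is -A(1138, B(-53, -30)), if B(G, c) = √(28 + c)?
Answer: -1578 + 2182*I*√2 ≈ -1578.0 + 3085.8*I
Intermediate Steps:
A(p, t) = 1578 - 2182*t
-A(1138, B(-53, -30)) = -(1578 - 2182*√(28 - 30)) = -(1578 - 2182*I*√2) = -1578 + 2182*I*√2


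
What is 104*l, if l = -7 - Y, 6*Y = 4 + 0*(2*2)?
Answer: -2392/3 ≈ -797.33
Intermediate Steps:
Y = ⅔ (Y = (4 + 0*(2*2))/6 = (4 + 0*4)/6 = (4 + 0)/6 = (⅙)*4 = ⅔ ≈ 0.66667)
l = -23/3 (l = -7 - 1*⅔ = -7 - ⅔ = -23/3 ≈ -7.6667)
104*l = 104*(-23/3) = -2392/3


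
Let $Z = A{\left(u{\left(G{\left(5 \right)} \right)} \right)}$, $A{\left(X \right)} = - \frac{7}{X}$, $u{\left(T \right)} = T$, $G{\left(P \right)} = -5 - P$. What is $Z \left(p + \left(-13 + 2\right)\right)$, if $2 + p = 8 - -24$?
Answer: $\frac{133}{10} \approx 13.3$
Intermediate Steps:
$Z = \frac{7}{10}$ ($Z = - \frac{7}{-5 - 5} = - \frac{7}{-10} = \left(-7\right) \left(- \frac{1}{10}\right) = \frac{7}{10} \approx 0.7$)
$p = 30$ ($p = -2 + \left(8 - -24\right) = -2 + \left(8 + 24\right) = -2 + 32 = 30$)
$Z \left(p + \left(-13 + 2\right)\right) = \frac{7 \left(30 + \left(-13 + 2\right)\right)}{10} = \frac{7 \left(30 - 11\right)}{10} = \frac{7}{10} \cdot 19 = \frac{133}{10}$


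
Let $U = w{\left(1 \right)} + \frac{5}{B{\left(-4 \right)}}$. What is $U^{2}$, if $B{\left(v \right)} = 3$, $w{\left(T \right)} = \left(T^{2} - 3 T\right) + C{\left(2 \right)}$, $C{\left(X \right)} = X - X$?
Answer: $\frac{1}{9} \approx 0.11111$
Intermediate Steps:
$C{\left(X \right)} = 0$
$w{\left(T \right)} = T^{2} - 3 T$ ($w{\left(T \right)} = \left(T^{2} - 3 T\right) + 0 = T^{2} - 3 T$)
$U = - \frac{1}{3}$ ($U = 1 \left(-3 + 1\right) + \frac{5}{3} = 1 \left(-2\right) + 5 \cdot \frac{1}{3} = -2 + \frac{5}{3} = - \frac{1}{3} \approx -0.33333$)
$U^{2} = \left(- \frac{1}{3}\right)^{2} = \frac{1}{9}$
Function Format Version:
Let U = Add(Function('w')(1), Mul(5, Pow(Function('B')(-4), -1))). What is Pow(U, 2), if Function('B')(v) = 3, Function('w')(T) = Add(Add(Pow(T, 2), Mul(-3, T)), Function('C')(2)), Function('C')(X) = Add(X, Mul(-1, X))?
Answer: Rational(1, 9) ≈ 0.11111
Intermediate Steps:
Function('C')(X) = 0
Function('w')(T) = Add(Pow(T, 2), Mul(-3, T)) (Function('w')(T) = Add(Add(Pow(T, 2), Mul(-3, T)), 0) = Add(Pow(T, 2), Mul(-3, T)))
U = Rational(-1, 3) (U = Add(Mul(1, Add(-3, 1)), Mul(5, Pow(3, -1))) = Add(Mul(1, -2), Mul(5, Rational(1, 3))) = Add(-2, Rational(5, 3)) = Rational(-1, 3) ≈ -0.33333)
Pow(U, 2) = Pow(Rational(-1, 3), 2) = Rational(1, 9)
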